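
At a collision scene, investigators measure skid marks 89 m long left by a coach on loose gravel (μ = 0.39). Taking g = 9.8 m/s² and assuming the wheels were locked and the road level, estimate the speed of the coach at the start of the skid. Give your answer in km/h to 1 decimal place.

Deceleration a = μg = 0.39 × 9.8 = 3.822 m/s².
v = √(2a·d) = √(2 × 3.822 × 89) = √680.316 = 26.0829 m/s.
= 26.0829 × 3.6 = 93.898 km/h.

Initial speed ≈ 93.9 km/h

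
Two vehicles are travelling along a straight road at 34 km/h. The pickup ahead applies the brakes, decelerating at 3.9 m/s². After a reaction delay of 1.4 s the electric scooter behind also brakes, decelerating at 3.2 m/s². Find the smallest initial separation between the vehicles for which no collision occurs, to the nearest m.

34 km/h ÷ 3.6 = 9.4444 m/s.
Leader travels v²/(2a_L) = 89.197 / 7.800 = 11.436 m before stopping.
Follower covers v·t_r = 9.4444 × 1.4 = 13.222 m while reacting, then v²/(2a_F) = 89.197 / 6.400 = 13.937 m while braking, for a total of 13.222 + 13.937 = 27.159 m.
Since a_F ≤ a_L and the follower starts braking later, the follower is never slower than the leader, so the closest approach is when both have stopped.
Minimum gap = 27.159 − 11.436 = 15.723 m.

Minimum gap ≈ 16 m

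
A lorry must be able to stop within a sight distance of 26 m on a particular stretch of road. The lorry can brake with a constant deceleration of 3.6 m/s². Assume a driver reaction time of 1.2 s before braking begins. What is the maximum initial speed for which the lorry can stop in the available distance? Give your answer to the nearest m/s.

Maximum speed ≈ 10 m/s

Stopping distance: v·t_r + v²/(2a) = 26 with t_r = 1.2 s and a = 3.600 m/s².
So v² + 8.640 v − 187.20 = 0.
Positive root: v = −a·t_r + √((a·t_r)² + 2a·d) = −4.320 + √(18.662 + 187.20) = 10.0279 m/s.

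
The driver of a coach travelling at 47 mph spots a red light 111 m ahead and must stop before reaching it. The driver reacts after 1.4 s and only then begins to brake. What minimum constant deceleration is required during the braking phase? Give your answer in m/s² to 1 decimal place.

47 mph × 0.44704 = 21.0109 m/s.
Distance covered during reaction = 21.0109 × 1.4 = 29.415 m.
Distance available for braking: 111 − 29.415 = 81.585 m.
v² = 2a·d ⇒ a = v²/(2d) = 21.0109² / (2 × 81.585) = 441.458 / 163.170 = 2.7055 m/s².

Required deceleration ≈ 2.7 m/s²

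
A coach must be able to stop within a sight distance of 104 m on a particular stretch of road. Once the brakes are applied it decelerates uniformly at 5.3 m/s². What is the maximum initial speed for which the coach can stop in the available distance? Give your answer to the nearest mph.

Maximum speed ≈ 74 mph

v²/(2a) = d ⇒ v = √(2 × 5.300 × 104) = √1102.40 = 33.2024 m/s.
33.2024 m/s ÷ 0.44704 = 74.272 mph.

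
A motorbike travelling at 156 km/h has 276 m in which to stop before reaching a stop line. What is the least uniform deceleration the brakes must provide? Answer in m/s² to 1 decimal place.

Required deceleration ≈ 3.4 m/s²

156 km/h ÷ 3.6 = 43.3333 m/s.
v² = 2a·d ⇒ a = v²/(2d) = 43.3333² / (2 × 276.000) = 1877.775 / 552.000 = 3.4018 m/s².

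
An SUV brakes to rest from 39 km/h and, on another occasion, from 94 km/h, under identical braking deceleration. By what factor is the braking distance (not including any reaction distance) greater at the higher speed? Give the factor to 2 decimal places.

Braking distance d = v²/(2a), so with a fixed, d ∝ v².
Factor = (94/39)² = 2.4103² = 5.8095.

Factor ≈ 5.81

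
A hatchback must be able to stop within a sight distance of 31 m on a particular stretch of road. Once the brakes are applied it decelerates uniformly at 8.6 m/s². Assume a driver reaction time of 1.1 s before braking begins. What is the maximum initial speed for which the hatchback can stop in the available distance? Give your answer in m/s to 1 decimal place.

Maximum speed ≈ 15.5 m/s

Stopping distance: v·t_r + v²/(2a) = 31 with t_r = 1.1 s and a = 8.600 m/s².
So v² + 18.920 v − 533.20 = 0.
Positive root: v = −a·t_r + √((a·t_r)² + 2a·d) = −9.460 + √(89.492 + 533.20) = 15.4938 m/s.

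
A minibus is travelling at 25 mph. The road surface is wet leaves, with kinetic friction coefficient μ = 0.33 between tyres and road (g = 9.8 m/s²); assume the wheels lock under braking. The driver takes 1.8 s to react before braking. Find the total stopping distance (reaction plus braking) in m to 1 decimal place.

25 mph × 0.44704 = 11.1760 m/s.
a = μg = 0.33 × 9.8 = 3.234 m/s².
Reaction distance = v·t_r = 11.1760 × 1.8 = 20.117 m.
Braking distance = v²/(2a) = 11.1760² / (2 × 3.234) = 124.903 / 6.468 = 19.311 m.
Total = 20.117 + 19.311 = 39.428 m.

Total stopping distance ≈ 39.4 m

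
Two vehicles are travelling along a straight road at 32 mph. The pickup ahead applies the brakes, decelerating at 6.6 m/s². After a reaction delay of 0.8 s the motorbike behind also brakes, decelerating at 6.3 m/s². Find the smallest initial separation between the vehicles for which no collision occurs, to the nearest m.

32 mph × 0.44704 = 14.3053 m/s.
Leader travels v²/(2a_L) = 204.642 / 13.200 = 15.503 m before stopping.
Follower covers v·t_r = 14.3053 × 0.8 = 11.444 m while reacting, then v²/(2a_F) = 204.642 / 12.600 = 16.241 m while braking, for a total of 11.444 + 16.241 = 27.685 m.
Since a_F ≤ a_L and the follower starts braking later, the follower is never slower than the leader, so the closest approach is when both have stopped.
Minimum gap = 27.685 − 15.503 = 12.182 m.

Minimum gap ≈ 12 m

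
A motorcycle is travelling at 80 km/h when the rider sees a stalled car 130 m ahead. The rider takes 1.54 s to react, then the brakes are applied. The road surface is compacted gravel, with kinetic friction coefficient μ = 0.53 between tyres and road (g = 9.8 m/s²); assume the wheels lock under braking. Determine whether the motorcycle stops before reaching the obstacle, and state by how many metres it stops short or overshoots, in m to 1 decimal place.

Yes — it stops 48.2 m short of the obstacle

80 km/h ÷ 3.6 = 22.2222 m/s.
a = μg = 0.53 × 9.8 = 5.194 m/s².
Reaction distance = 22.2222 × 1.54 = 34.222 m.
Braking distance = v²/(2a) = 493.826 / 10.388 = 47.538 m.
Total stopping distance = 34.222 + 47.538 = 81.760 m, vs 130 m available — it stops with 130 − 81.760 = 48.240 m to spare.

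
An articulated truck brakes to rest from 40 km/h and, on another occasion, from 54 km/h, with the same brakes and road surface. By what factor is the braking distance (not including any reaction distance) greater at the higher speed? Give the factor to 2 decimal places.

Braking distance d = v²/(2a), so with a fixed, d ∝ v².
Factor = (54/40)² = 1.3500² = 1.8225.

Factor ≈ 1.82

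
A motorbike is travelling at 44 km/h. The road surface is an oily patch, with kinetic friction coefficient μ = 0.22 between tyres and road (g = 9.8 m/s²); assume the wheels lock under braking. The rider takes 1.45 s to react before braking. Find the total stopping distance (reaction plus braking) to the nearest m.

Total stopping distance ≈ 52 m

44 km/h ÷ 3.6 = 12.2222 m/s.
a = μg = 0.22 × 9.8 = 2.156 m/s².
Reaction distance = v·t_r = 12.2222 × 1.45 = 17.722 m.
Braking distance = v²/(2a) = 12.2222² / (2 × 2.156) = 149.382 / 4.312 = 34.643 m.
Total = 17.722 + 34.643 = 52.365 m.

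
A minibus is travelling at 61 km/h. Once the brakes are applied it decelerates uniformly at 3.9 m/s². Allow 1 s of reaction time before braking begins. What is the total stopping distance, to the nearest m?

61 km/h ÷ 3.6 = 16.9444 m/s.
Reaction distance = v·t_r = 16.9444 × 1 = 16.944 m.
Braking distance = v²/(2a) = 16.9444² / (2 × 3.900) = 287.113 / 7.800 = 36.809 m.
Total = 16.944 + 36.809 = 53.753 m.

Total stopping distance ≈ 54 m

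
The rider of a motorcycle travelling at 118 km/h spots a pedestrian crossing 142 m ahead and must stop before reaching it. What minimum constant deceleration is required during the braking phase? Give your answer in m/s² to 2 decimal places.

Required deceleration ≈ 3.78 m/s²

118 km/h ÷ 3.6 = 32.7778 m/s.
v² = 2a·d ⇒ a = v²/(2d) = 32.7778² / (2 × 142.000) = 1074.384 / 284.000 = 3.7830 m/s².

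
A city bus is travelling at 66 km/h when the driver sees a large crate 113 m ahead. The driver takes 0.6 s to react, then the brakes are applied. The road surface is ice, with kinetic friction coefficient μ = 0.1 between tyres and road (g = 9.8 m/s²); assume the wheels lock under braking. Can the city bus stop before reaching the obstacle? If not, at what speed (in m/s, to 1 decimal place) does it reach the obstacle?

No — it strikes the obstacle at 11.7 m/s

66 km/h ÷ 3.6 = 18.3333 m/s.
a = μg = 0.1 × 9.8 = 0.980 m/s².
Reaction distance = 18.3333 × 0.6 = 11.000 m.
Braking distance needed to stop: v²/(2a) = 336.110 / 1.960 = 171.485 m, so total needed = 11.000 + 171.485 = 182.485 m > 113 m — it cannot stop.
Distance remaining when braking begins: 113 − 11.000 = 102.000 m.
v² = v₀² − 2a·d = 336.110 − 2 × 0.980 × 102.000 = 136.190 m²/s².
v = √136.190 = 11.670 m/s.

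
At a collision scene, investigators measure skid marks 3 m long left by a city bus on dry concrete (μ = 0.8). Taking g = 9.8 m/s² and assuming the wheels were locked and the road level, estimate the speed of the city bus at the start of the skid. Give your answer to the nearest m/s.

Initial speed ≈ 7 m/s

Deceleration a = μg = 0.8 × 9.8 = 7.840 m/s².
v = √(2a·d) = √(2 × 7.840 × 3) = √47.040 = 6.8586 m/s.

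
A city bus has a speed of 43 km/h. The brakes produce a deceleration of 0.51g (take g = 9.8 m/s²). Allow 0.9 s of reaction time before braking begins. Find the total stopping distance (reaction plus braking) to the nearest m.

43 km/h ÷ 3.6 = 11.9444 m/s.
a = 0.51 × 9.8 = 4.998 m/s².
Reaction distance = v·t_r = 11.9444 × 0.9 = 10.750 m.
Braking distance = v²/(2a) = 11.9444² / (2 × 4.998) = 142.669 / 9.996 = 14.273 m.
Total = 10.750 + 14.273 = 25.023 m.

Total stopping distance ≈ 25 m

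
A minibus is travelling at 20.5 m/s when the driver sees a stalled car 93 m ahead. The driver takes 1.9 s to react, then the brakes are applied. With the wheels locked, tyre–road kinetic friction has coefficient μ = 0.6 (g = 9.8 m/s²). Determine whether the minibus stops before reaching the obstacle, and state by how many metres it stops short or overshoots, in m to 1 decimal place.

a = μg = 0.6 × 9.8 = 5.880 m/s².
Reaction distance = 20.5000 × 1.9 = 38.950 m.
Braking distance = v²/(2a) = 420.250 / 11.760 = 35.736 m.
Total stopping distance = 38.950 + 35.736 = 74.686 m, vs 93 m available — it stops with 93 − 74.686 = 18.314 m to spare.

Yes — it stops 18.3 m short of the obstacle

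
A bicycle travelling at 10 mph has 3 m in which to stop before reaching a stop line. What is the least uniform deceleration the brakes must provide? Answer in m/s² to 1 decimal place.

10 mph × 0.44704 = 4.4704 m/s.
v² = 2a·d ⇒ a = v²/(2d) = 4.4704² / (2 × 3.000) = 19.984 / 6.000 = 3.3307 m/s².

Required deceleration ≈ 3.3 m/s²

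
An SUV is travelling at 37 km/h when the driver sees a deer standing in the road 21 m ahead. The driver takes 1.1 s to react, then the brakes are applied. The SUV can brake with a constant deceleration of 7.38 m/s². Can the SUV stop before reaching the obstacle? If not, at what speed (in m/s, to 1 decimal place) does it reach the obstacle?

37 km/h ÷ 3.6 = 10.2778 m/s.
Reaction distance = 10.2778 × 1.1 = 11.306 m.
Braking distance = v²/(2a) = 105.633 / 14.760 = 7.157 m.
Total stopping distance = 11.306 + 7.157 = 18.463 m, vs 21 m available — it stops with 21 − 18.463 = 2.537 m to spare.

Yes — it stops about 2.5 m short of the obstacle, so it never reaches it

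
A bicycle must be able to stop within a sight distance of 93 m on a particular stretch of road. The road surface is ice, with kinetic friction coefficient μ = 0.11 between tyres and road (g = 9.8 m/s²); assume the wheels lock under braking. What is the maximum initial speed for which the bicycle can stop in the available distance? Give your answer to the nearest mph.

a = μg = 0.11 × 9.8 = 1.078 m/s².
v²/(2a) = d ⇒ v = √(2 × 1.078 × 93) = √200.51 = 14.1602 m/s.
14.1602 m/s ÷ 0.44704 = 31.675 mph.

Maximum speed ≈ 32 mph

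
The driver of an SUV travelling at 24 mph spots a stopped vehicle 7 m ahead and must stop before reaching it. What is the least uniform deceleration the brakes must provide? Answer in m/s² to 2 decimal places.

Required deceleration ≈ 8.22 m/s²

24 mph × 0.44704 = 10.7290 m/s.
v² = 2a·d ⇒ a = v²/(2d) = 10.7290² / (2 × 7.000) = 115.111 / 14.000 = 8.2222 m/s².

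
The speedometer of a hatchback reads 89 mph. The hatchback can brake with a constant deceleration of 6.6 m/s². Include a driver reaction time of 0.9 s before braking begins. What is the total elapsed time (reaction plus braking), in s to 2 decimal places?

89 mph × 0.44704 = 39.7866 m/s.
Braking time = v/a = 39.7866 / 6.600 = 6.028 s.
Total = 0.9 + 6.028 = 6.928 s.

Total time ≈ 6.93 s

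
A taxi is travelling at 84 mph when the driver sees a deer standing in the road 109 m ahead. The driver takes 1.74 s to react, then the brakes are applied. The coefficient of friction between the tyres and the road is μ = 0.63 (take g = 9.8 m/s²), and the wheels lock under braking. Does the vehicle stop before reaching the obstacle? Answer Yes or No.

84 mph × 0.44704 = 37.5514 m/s.
a = μg = 0.63 × 9.8 = 6.174 m/s².
Reaction distance = 37.5514 × 1.74 = 65.339 m.
Braking distance = v²/(2a) = 1410.108 / 12.348 = 114.197 m.
Total stopping distance = 65.339 + 114.197 = 179.536 m, vs 109 m available — it cannot stop in time and overshoots by 179.536 − 109 = 70.536 m.

No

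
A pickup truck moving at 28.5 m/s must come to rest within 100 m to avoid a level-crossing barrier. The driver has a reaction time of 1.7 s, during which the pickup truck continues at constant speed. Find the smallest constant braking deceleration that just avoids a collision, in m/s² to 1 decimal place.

Distance covered during reaction = 28.5000 × 1.7 = 48.450 m.
Distance available for braking: 100 − 48.450 = 51.550 m.
v² = 2a·d ⇒ a = v²/(2d) = 28.5000² / (2 × 51.550) = 812.250 / 103.100 = 7.8783 m/s².

Required deceleration ≈ 7.9 m/s²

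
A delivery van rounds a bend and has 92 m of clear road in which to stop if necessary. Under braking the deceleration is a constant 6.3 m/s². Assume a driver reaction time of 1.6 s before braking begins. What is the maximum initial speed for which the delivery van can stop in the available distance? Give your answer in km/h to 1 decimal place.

Maximum speed ≈ 91.5 km/h

Stopping distance: v·t_r + v²/(2a) = 92 with t_r = 1.6 s and a = 6.300 m/s².
So v² + 20.160 v − 1159.20 = 0.
Positive root: v = −a·t_r + √((a·t_r)² + 2a·d) = −10.080 + √(101.606 + 1159.20) = 25.4278 m/s.
25.4278 m/s × 3.6 = 91.540 km/h.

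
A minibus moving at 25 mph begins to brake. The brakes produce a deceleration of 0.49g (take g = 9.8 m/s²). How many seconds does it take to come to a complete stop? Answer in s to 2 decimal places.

25 mph × 0.44704 = 11.1760 m/s.
a = 0.49 × 9.8 = 4.802 m/s².
Braking time = v/a = 11.1760 / 4.802 = 2.327 s.

Braking time ≈ 2.33 s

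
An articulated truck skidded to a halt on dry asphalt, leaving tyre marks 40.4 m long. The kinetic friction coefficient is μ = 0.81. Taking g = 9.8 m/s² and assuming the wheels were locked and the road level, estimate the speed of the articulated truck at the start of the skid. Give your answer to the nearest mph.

Initial speed ≈ 57 mph

Deceleration a = μg = 0.81 × 9.8 = 7.938 m/s².
v = √(2a·d) = √(2 × 7.938 × 40.4) = √641.390 = 25.3257 m/s.
= 25.3257 ÷ 0.44704 = 56.652 mph.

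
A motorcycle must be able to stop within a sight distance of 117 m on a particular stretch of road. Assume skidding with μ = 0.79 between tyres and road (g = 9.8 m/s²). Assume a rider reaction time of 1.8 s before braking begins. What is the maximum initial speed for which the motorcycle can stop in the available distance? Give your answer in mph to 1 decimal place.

Maximum speed ≈ 69.0 mph

a = μg = 0.79 × 9.8 = 7.742 m/s².
Stopping distance: v·t_r + v²/(2a) = 117 with t_r = 1.8 s and a = 7.742 m/s².
So v² + 27.871 v − 1811.63 = 0.
Positive root: v = −a·t_r + √((a·t_r)² + 2a·d) = −13.936 + √(194.212 + 1811.63) = 30.8506 m/s.
30.8506 m/s ÷ 0.44704 = 69.011 mph.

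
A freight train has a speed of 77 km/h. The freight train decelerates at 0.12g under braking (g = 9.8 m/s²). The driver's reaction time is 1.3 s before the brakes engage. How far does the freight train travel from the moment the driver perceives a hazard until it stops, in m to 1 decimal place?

Total stopping distance ≈ 222.3 m

77 km/h ÷ 3.6 = 21.3889 m/s.
a = 0.12 × 9.8 = 1.176 m/s².
Reaction distance = v·t_r = 21.3889 × 1.3 = 27.806 m.
Braking distance = v²/(2a) = 21.3889² / (2 × 1.176) = 457.485 / 2.352 = 194.509 m.
Total = 27.806 + 194.509 = 222.315 m.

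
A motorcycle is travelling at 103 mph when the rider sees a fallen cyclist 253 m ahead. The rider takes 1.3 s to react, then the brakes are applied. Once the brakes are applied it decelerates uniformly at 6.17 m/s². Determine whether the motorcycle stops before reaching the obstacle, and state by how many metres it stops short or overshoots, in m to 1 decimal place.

Yes — it stops 21.3 m short of the obstacle

103 mph × 0.44704 = 46.0451 m/s.
Reaction distance = 46.0451 × 1.3 = 59.859 m.
Braking distance = v²/(2a) = 2120.151 / 12.340 = 171.811 m.
Total stopping distance = 59.859 + 171.811 = 231.670 m, vs 253 m available — it stops with 253 − 231.670 = 21.330 m to spare.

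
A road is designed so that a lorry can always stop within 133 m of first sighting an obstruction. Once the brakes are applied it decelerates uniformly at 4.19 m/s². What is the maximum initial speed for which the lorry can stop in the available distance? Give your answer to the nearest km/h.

Maximum speed ≈ 120 km/h

v²/(2a) = d ⇒ v = √(2 × 4.190 × 133) = √1114.54 = 33.3847 m/s.
33.3847 m/s × 3.6 = 120.185 km/h.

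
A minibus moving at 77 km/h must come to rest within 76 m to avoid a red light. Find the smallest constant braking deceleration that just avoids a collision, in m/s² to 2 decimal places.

77 km/h ÷ 3.6 = 21.3889 m/s.
v² = 2a·d ⇒ a = v²/(2d) = 21.3889² / (2 × 76.000) = 457.485 / 152.000 = 3.0098 m/s².

Required deceleration ≈ 3.01 m/s²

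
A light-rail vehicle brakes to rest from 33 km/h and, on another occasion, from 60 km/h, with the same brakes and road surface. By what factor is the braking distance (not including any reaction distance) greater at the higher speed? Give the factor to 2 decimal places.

Factor ≈ 3.31

Braking distance d = v²/(2a), so with a fixed, d ∝ v².
Factor = (60/33)² = 1.8182² = 3.3059.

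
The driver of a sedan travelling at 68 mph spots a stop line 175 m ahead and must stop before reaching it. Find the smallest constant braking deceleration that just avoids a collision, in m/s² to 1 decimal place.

Required deceleration ≈ 2.6 m/s²

68 mph × 0.44704 = 30.3987 m/s.
v² = 2a·d ⇒ a = v²/(2d) = 30.3987² / (2 × 175.000) = 924.081 / 350.000 = 2.6402 m/s².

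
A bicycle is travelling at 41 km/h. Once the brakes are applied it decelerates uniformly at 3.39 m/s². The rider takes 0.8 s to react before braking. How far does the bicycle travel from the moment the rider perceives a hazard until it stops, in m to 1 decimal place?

Total stopping distance ≈ 28.2 m

41 km/h ÷ 3.6 = 11.3889 m/s.
Reaction distance = v·t_r = 11.3889 × 0.8 = 9.111 m.
Braking distance = v²/(2a) = 11.3889² / (2 × 3.390) = 129.707 / 6.780 = 19.131 m.
Total = 9.111 + 19.131 = 28.242 m.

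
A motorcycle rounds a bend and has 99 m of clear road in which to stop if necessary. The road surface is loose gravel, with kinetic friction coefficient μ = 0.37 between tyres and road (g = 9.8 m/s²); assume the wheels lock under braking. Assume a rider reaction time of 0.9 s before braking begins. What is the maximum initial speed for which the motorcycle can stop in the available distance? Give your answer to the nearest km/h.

Maximum speed ≈ 85 km/h

a = μg = 0.37 × 9.8 = 3.626 m/s².
Stopping distance: v·t_r + v²/(2a) = 99 with t_r = 0.9 s and a = 3.626 m/s².
So v² + 6.527 v − 717.95 = 0.
Positive root: v = −a·t_r + √((a·t_r)² + 2a·d) = −3.263 + √(10.647 + 717.95) = 23.7295 m/s.
23.7295 m/s × 3.6 = 85.426 km/h.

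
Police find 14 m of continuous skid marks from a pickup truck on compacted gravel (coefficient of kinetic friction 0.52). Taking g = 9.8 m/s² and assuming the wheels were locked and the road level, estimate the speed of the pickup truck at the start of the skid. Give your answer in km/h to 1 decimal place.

Initial speed ≈ 43.0 km/h

Deceleration a = μg = 0.52 × 9.8 = 5.096 m/s².
v = √(2a·d) = √(2 × 5.096 × 14) = √142.688 = 11.9452 m/s.
= 11.9452 × 3.6 = 43.003 km/h.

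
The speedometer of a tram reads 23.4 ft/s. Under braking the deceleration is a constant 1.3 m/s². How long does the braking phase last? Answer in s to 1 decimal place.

23.4 ft/s × 0.3048 = 7.1323 m/s.
Braking time = v/a = 7.1323 / 1.300 = 5.486 s.

Braking time ≈ 5.5 s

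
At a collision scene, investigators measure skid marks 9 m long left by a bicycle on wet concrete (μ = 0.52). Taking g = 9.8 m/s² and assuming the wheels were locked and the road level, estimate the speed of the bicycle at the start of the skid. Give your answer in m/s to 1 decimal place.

Initial speed ≈ 9.6 m/s

Deceleration a = μg = 0.52 × 9.8 = 5.096 m/s².
v = √(2a·d) = √(2 × 5.096 × 9) = √91.728 = 9.5775 m/s.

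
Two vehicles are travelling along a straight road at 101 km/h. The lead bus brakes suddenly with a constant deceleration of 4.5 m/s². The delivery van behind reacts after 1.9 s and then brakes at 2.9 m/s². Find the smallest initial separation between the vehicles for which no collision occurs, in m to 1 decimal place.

Minimum gap ≈ 101.6 m

101 km/h ÷ 3.6 = 28.0556 m/s.
Leader travels v²/(2a_L) = 787.117 / 9.000 = 87.457 m before stopping.
Follower covers v·t_r = 28.0556 × 1.9 = 53.306 m while reacting, then v²/(2a_F) = 787.117 / 5.800 = 135.710 m while braking, for a total of 53.306 + 135.710 = 189.016 m.
Since a_F ≤ a_L and the follower starts braking later, the follower is never slower than the leader, so the closest approach is when both have stopped.
Minimum gap = 189.016 − 87.457 = 101.559 m.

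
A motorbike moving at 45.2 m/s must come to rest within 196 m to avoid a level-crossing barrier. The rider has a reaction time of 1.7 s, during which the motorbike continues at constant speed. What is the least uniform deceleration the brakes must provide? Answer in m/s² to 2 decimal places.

Required deceleration ≈ 8.57 m/s²

Distance covered during reaction = 45.2000 × 1.7 = 76.840 m.
Distance available for braking: 196 − 76.840 = 119.160 m.
v² = 2a·d ⇒ a = v²/(2d) = 45.2000² / (2 × 119.160) = 2043.040 / 238.320 = 8.5727 m/s².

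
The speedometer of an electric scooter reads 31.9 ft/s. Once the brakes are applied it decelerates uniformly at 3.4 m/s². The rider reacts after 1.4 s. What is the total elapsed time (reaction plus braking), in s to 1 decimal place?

31.9 ft/s × 0.3048 = 9.7231 m/s.
Braking time = v/a = 9.7231 / 3.400 = 2.860 s.
Total = 1.4 + 2.860 = 4.260 s.

Total time ≈ 4.3 s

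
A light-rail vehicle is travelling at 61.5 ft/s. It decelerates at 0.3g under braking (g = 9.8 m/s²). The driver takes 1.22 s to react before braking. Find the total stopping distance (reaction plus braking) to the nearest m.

61.5 ft/s × 0.3048 = 18.7452 m/s.
a = 0.3 × 9.8 = 2.940 m/s².
Reaction distance = v·t_r = 18.7452 × 1.22 = 22.869 m.
Braking distance = v²/(2a) = 18.7452² / (2 × 2.940) = 351.383 / 5.880 = 59.759 m.
Total = 22.869 + 59.759 = 82.628 m.

Total stopping distance ≈ 83 m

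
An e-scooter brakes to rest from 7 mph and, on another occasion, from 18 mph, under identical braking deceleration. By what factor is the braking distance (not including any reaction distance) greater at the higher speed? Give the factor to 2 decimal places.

Factor ≈ 6.61

Braking distance d = v²/(2a), so with a fixed, d ∝ v².
Factor = (18/7)² = 2.5714² = 6.6121.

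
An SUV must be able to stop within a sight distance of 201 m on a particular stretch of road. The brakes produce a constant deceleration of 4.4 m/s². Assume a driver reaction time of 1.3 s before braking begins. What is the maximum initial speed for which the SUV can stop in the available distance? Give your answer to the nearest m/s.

Maximum speed ≈ 37 m/s

Stopping distance: v·t_r + v²/(2a) = 201 with t_r = 1.3 s and a = 4.400 m/s².
So v² + 11.440 v − 1768.80 = 0.
Positive root: v = −a·t_r + √((a·t_r)² + 2a·d) = −5.720 + √(32.718 + 1768.80) = 36.7243 m/s.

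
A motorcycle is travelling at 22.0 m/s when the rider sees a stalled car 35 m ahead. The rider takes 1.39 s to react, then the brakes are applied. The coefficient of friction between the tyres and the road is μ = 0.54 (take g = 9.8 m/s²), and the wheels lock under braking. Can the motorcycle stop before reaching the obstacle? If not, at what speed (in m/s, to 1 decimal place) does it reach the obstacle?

No — it strikes the obstacle at 20.9 m/s

a = μg = 0.54 × 9.8 = 5.292 m/s².
Reaction distance = 22.0000 × 1.39 = 30.580 m.
Braking distance needed to stop: v²/(2a) = 484.000 / 10.584 = 45.729 m, so total needed = 30.580 + 45.729 = 76.309 m > 35 m — it cannot stop.
Distance remaining when braking begins: 35 − 30.580 = 4.420 m.
v² = v₀² − 2a·d = 484.000 − 2 × 5.292 × 4.420 = 437.219 m²/s².
v = √437.219 = 20.910 m/s.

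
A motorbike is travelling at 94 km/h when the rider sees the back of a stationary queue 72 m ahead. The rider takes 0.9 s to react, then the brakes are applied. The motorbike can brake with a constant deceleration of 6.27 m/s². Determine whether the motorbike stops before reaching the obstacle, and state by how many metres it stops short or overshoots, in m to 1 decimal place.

94 km/h ÷ 3.6 = 26.1111 m/s.
Reaction distance = 26.1111 × 0.9 = 23.500 m.
Braking distance = v²/(2a) = 681.790 / 12.540 = 54.369 m.
Total stopping distance = 23.500 + 54.369 = 77.869 m, vs 72 m available — it cannot stop in time and overshoots by 77.869 − 72 = 5.869 m.

No — it overshoots by 5.9 m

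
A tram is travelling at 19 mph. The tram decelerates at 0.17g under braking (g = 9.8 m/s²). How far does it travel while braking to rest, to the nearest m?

Braking distance ≈ 22 m

19 mph × 0.44704 = 8.4938 m/s.
a = 0.17 × 9.8 = 1.666 m/s².
Braking distance = v²/(2a) = 8.4938² / (2 × 1.666) = 72.145 / 3.332 = 21.652 m.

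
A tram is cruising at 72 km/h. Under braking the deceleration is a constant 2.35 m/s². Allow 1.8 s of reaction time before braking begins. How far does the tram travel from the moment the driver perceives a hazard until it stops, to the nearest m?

72 km/h ÷ 3.6 = 20.0000 m/s.
Reaction distance = v·t_r = 20.0000 × 1.8 = 36.000 m.
Braking distance = v²/(2a) = 20.0000² / (2 × 2.350) = 400.000 / 4.700 = 85.106 m.
Total = 36.000 + 85.106 = 121.106 m.

Total stopping distance ≈ 121 m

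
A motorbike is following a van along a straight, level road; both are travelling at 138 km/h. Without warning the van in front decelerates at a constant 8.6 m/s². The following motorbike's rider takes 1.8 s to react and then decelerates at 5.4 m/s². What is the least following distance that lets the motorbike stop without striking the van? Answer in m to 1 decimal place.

Minimum gap ≈ 119.6 m

138 km/h ÷ 3.6 = 38.3333 m/s.
Leader travels v²/(2a_L) = 1469.442 / 17.200 = 85.433 m before stopping.
Follower covers v·t_r = 38.3333 × 1.8 = 69.000 m while reacting, then v²/(2a_F) = 1469.442 / 10.800 = 136.059 m while braking, for a total of 69.000 + 136.059 = 205.059 m.
Since a_F ≤ a_L and the follower starts braking later, the follower is never slower than the leader, so the closest approach is when both have stopped.
Minimum gap = 205.059 − 85.433 = 119.626 m.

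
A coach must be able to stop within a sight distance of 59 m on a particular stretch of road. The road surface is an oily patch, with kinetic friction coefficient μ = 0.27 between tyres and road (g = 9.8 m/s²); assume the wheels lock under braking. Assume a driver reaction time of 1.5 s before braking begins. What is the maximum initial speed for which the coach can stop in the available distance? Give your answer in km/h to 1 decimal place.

Maximum speed ≈ 50.9 km/h

a = μg = 0.27 × 9.8 = 2.646 m/s².
Stopping distance: v·t_r + v²/(2a) = 59 with t_r = 1.5 s and a = 2.646 m/s².
So v² + 7.938 v − 312.23 = 0.
Positive root: v = −a·t_r + √((a·t_r)² + 2a·d) = −3.969 + √(15.753 + 312.23) = 14.1413 m/s.
14.1413 m/s × 3.6 = 50.909 km/h.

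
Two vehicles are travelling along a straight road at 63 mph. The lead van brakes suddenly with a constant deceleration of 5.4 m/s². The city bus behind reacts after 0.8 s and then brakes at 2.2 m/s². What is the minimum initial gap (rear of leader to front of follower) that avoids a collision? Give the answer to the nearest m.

63 mph × 0.44704 = 28.1635 m/s.
Leader travels v²/(2a_L) = 793.183 / 10.800 = 73.443 m before stopping.
Follower covers v·t_r = 28.1635 × 0.8 = 22.531 m while reacting, then v²/(2a_F) = 793.183 / 4.400 = 180.269 m while braking, for a total of 22.531 + 180.269 = 202.800 m.
Since a_F ≤ a_L and the follower starts braking later, the follower is never slower than the leader, so the closest approach is when both have stopped.
Minimum gap = 202.800 − 73.443 = 129.357 m.

Minimum gap ≈ 129 m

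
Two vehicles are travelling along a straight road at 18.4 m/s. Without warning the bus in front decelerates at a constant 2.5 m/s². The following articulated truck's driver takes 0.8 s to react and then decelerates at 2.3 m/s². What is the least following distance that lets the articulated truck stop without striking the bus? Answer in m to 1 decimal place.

Leader travels v²/(2a_L) = 338.560 / 5.000 = 67.712 m before stopping.
Follower covers v·t_r = 18.4000 × 0.8 = 14.720 m while reacting, then v²/(2a_F) = 338.560 / 4.600 = 73.600 m while braking, for a total of 14.720 + 73.600 = 88.320 m.
Since a_F ≤ a_L and the follower starts braking later, the follower is never slower than the leader, so the closest approach is when both have stopped.
Minimum gap = 88.320 − 67.712 = 20.608 m.

Minimum gap ≈ 20.6 m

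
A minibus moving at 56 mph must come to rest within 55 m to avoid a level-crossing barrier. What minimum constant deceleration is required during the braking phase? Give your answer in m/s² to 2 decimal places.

56 mph × 0.44704 = 25.0342 m/s.
v² = 2a·d ⇒ a = v²/(2d) = 25.0342² / (2 × 55.000) = 626.711 / 110.000 = 5.6974 m/s².

Required deceleration ≈ 5.70 m/s²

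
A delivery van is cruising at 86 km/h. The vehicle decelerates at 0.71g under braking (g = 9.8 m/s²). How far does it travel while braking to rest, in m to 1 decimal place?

86 km/h ÷ 3.6 = 23.8889 m/s.
a = 0.71 × 9.8 = 6.958 m/s².
Braking distance = v²/(2a) = 23.8889² / (2 × 6.958) = 570.680 / 13.916 = 41.009 m.

Braking distance ≈ 41.0 m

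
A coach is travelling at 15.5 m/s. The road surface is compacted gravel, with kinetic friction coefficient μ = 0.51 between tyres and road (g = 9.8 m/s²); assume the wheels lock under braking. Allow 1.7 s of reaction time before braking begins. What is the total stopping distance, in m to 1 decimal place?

Total stopping distance ≈ 50.4 m

a = μg = 0.51 × 9.8 = 4.998 m/s².
Reaction distance = v·t_r = 15.5000 × 1.7 = 26.350 m.
Braking distance = v²/(2a) = 15.5000² / (2 × 4.998) = 240.250 / 9.996 = 24.035 m.
Total = 26.350 + 24.035 = 50.385 m.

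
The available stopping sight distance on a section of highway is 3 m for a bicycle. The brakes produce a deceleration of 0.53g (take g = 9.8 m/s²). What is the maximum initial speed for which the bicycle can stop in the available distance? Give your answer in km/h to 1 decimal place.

Maximum speed ≈ 20.1 km/h

a = 0.53 × 9.8 = 5.194 m/s².
v²/(2a) = d ⇒ v = √(2 × 5.194 × 3) = √31.16 = 5.5821 m/s.
5.5821 m/s × 3.6 = 20.096 km/h.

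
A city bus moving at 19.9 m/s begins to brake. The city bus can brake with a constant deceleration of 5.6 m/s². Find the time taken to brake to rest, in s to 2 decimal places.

Braking time ≈ 3.55 s

Braking time = v/a = 19.9000 / 5.600 = 3.554 s.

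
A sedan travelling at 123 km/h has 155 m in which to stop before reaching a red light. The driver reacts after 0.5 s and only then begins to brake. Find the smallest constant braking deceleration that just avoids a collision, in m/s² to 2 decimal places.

123 km/h ÷ 3.6 = 34.1667 m/s.
Distance covered during reaction = 34.1667 × 0.5 = 17.083 m.
Distance available for braking: 155 − 17.083 = 137.917 m.
v² = 2a·d ⇒ a = v²/(2d) = 34.1667² / (2 × 137.917) = 1167.363 / 275.834 = 4.2321 m/s².

Required deceleration ≈ 4.23 m/s²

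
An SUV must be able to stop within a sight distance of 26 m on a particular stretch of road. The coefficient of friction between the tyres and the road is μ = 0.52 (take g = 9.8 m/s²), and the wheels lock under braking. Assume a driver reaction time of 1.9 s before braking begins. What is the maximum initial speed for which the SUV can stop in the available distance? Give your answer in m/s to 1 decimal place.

a = μg = 0.52 × 9.8 = 5.096 m/s².
Stopping distance: v·t_r + v²/(2a) = 26 with t_r = 1.9 s and a = 5.096 m/s².
So v² + 19.365 v − 264.99 = 0.
Positive root: v = −a·t_r + √((a·t_r)² + 2a·d) = −9.682 + √(93.741 + 264.99) = 9.2582 m/s.

Maximum speed ≈ 9.3 m/s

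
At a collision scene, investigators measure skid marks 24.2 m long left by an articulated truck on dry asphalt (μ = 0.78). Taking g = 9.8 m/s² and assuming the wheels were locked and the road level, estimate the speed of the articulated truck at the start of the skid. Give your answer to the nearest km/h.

Deceleration a = μg = 0.78 × 9.8 = 7.644 m/s².
v = √(2a·d) = √(2 × 7.644 × 24.2) = √369.970 = 19.2346 m/s.
= 19.2346 × 3.6 = 69.245 km/h.

Initial speed ≈ 69 km/h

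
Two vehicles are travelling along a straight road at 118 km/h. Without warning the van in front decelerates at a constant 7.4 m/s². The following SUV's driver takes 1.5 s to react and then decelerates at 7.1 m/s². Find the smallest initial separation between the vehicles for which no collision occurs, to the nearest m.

Minimum gap ≈ 52 m

118 km/h ÷ 3.6 = 32.7778 m/s.
Leader travels v²/(2a_L) = 1074.384 / 14.800 = 72.594 m before stopping.
Follower covers v·t_r = 32.7778 × 1.5 = 49.167 m while reacting, then v²/(2a_F) = 1074.384 / 14.200 = 75.661 m while braking, for a total of 49.167 + 75.661 = 124.828 m.
Since a_F ≤ a_L and the follower starts braking later, the follower is never slower than the leader, so the closest approach is when both have stopped.
Minimum gap = 124.828 − 72.594 = 52.234 m.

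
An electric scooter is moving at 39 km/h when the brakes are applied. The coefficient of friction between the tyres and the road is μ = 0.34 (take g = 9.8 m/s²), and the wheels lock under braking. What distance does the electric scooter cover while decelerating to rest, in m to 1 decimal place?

Braking distance ≈ 17.6 m

39 km/h ÷ 3.6 = 10.8333 m/s.
a = μg = 0.34 × 9.8 = 3.332 m/s².
Braking distance = v²/(2a) = 10.8333² / (2 × 3.332) = 117.360 / 6.664 = 17.611 m.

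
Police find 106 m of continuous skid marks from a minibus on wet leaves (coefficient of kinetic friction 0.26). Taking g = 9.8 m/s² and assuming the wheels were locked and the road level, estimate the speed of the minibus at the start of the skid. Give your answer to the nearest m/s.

Deceleration a = μg = 0.26 × 9.8 = 2.548 m/s².
v = √(2a·d) = √(2 × 2.548 × 106) = √540.176 = 23.2417 m/s.

Initial speed ≈ 23 m/s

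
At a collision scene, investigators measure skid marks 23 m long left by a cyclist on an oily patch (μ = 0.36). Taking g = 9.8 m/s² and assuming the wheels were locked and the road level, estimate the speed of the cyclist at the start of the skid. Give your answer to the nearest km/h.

Initial speed ≈ 46 km/h

Deceleration a = μg = 0.36 × 9.8 = 3.528 m/s².
v = √(2a·d) = √(2 × 3.528 × 23) = √162.288 = 12.7392 m/s.
= 12.7392 × 3.6 = 45.861 km/h.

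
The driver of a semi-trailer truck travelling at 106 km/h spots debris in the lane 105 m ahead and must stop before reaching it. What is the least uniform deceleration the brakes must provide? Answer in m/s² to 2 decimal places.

Required deceleration ≈ 4.13 m/s²

106 km/h ÷ 3.6 = 29.4444 m/s.
v² = 2a·d ⇒ a = v²/(2d) = 29.4444² / (2 × 105.000) = 866.973 / 210.000 = 4.1284 m/s².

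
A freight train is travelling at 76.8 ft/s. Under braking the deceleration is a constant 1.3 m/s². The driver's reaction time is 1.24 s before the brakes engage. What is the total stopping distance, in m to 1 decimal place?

Total stopping distance ≈ 239.8 m

76.8 ft/s × 0.3048 = 23.4086 m/s.
Reaction distance = v·t_r = 23.4086 × 1.24 = 29.027 m.
Braking distance = v²/(2a) = 23.4086² / (2 × 1.300) = 547.963 / 2.600 = 210.755 m.
Total = 29.027 + 210.755 = 239.782 m.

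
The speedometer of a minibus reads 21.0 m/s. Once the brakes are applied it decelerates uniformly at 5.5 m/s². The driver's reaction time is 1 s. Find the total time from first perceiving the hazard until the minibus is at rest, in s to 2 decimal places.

Total time ≈ 4.82 s

Braking time = v/a = 21.0000 / 5.500 = 3.818 s.
Total = 1 + 3.818 = 4.818 s.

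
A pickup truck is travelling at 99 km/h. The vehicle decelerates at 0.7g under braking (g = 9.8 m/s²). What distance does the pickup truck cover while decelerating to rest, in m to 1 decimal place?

Braking distance ≈ 55.1 m

99 km/h ÷ 3.6 = 27.5000 m/s.
a = 0.7 × 9.8 = 6.860 m/s².
Braking distance = v²/(2a) = 27.5000² / (2 × 6.860) = 756.250 / 13.720 = 55.120 m.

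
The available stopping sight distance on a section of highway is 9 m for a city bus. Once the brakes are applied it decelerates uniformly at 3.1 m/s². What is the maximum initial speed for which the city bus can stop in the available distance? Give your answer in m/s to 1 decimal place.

Maximum speed ≈ 7.5 m/s

v²/(2a) = d ⇒ v = √(2 × 3.100 × 9) = √55.80 = 7.4699 m/s.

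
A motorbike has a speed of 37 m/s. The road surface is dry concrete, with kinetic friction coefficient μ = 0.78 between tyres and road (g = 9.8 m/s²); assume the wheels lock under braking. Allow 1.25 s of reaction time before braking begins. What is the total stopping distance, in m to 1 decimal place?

a = μg = 0.78 × 9.8 = 7.644 m/s².
Reaction distance = v·t_r = 37.0000 × 1.25 = 46.250 m.
Braking distance = v²/(2a) = 37.0000² / (2 × 7.644) = 1369.000 / 15.288 = 89.547 m.
Total = 46.250 + 89.547 = 135.797 m.

Total stopping distance ≈ 135.8 m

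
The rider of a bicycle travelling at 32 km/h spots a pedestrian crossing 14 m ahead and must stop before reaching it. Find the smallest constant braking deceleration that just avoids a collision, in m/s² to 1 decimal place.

32 km/h ÷ 3.6 = 8.8889 m/s.
v² = 2a·d ⇒ a = v²/(2d) = 8.8889² / (2 × 14.000) = 79.013 / 28.000 = 2.8219 m/s².

Required deceleration ≈ 2.8 m/s²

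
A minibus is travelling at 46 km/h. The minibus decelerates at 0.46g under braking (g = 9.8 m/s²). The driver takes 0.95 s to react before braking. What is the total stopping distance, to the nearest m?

Total stopping distance ≈ 30 m

46 km/h ÷ 3.6 = 12.7778 m/s.
a = 0.46 × 9.8 = 4.508 m/s².
Reaction distance = v·t_r = 12.7778 × 0.95 = 12.139 m.
Braking distance = v²/(2a) = 12.7778² / (2 × 4.508) = 163.272 / 9.016 = 18.109 m.
Total = 12.139 + 18.109 = 30.248 m.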